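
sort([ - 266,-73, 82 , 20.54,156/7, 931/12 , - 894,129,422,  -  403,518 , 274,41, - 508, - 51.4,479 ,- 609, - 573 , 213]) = [ - 894, - 609, - 573,-508, - 403, -266, - 73, - 51.4,20.54,  156/7,41,  931/12 , 82, 129,213,274,422, 479, 518 ] 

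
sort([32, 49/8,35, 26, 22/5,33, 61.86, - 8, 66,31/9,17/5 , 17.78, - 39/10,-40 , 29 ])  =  [ - 40,  -  8, - 39/10, 17/5, 31/9, 22/5, 49/8,17.78, 26, 29,32, 33,35, 61.86, 66] 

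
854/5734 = 7/47 = 0.15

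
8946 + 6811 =15757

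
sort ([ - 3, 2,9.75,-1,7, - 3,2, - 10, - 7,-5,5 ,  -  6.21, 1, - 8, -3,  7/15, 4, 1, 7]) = [-10,  -  8 , - 7, - 6.21,  -  5,-3,- 3, - 3, - 1,7/15,1,  1, 2, 2,  4,5, 7, 7, 9.75]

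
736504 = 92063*8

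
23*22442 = 516166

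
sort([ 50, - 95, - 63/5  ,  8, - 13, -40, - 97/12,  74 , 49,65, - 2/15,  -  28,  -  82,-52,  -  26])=[-95,- 82, - 52, - 40, - 28,-26,-13, - 63/5,-97/12,-2/15, 8, 49, 50,65, 74] 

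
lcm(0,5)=0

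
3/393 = 1/131 = 0.01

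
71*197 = 13987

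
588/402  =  1 + 31/67 = 1.46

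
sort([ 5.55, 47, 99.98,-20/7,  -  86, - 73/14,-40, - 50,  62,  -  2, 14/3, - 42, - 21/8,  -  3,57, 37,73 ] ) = [  -  86, - 50, - 42, - 40, - 73/14  ,-3 , - 20/7, - 21/8, - 2,14/3, 5.55, 37 , 47, 57, 62, 73,  99.98 ]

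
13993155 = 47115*297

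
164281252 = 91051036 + 73230216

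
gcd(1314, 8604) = 18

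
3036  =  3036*1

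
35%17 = 1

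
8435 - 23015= - 14580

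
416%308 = 108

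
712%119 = 117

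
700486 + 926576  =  1627062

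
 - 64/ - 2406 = 32/1203  =  0.03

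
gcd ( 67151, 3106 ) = 1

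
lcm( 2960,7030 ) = 56240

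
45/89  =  45/89= 0.51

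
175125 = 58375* 3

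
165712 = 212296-46584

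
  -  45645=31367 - 77012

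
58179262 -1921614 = 56257648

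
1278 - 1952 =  - 674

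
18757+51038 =69795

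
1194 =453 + 741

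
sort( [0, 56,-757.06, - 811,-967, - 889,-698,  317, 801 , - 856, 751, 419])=[ - 967, - 889,- 856, - 811, - 757.06, - 698, 0, 56,  317, 419, 751,  801]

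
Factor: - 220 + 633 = 413 = 7^1*59^1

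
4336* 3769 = 16342384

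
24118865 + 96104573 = 120223438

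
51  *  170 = 8670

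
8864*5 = 44320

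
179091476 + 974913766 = 1154005242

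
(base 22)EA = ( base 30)AI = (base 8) 476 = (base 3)102210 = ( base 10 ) 318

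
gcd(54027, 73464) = 3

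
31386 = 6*5231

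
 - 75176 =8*(- 9397)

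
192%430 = 192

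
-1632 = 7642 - 9274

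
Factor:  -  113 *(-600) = 67800 = 2^3*3^1*5^2 * 113^1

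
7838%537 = 320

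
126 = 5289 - 5163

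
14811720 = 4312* 3435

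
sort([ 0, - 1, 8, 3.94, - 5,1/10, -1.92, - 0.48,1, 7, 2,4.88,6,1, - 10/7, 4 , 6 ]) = [ - 5, - 1.92, - 10/7, - 1, - 0.48,0,1/10, 1 , 1 , 2, 3.94,4, 4.88,  6 , 6,7,  8]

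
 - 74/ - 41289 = 74/41289 = 0.00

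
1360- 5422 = -4062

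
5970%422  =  62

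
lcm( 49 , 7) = 49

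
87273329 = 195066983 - 107793654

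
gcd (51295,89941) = 1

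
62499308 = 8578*7286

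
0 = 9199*0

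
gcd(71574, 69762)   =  906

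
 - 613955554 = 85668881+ - 699624435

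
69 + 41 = 110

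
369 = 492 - 123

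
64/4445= 64/4445 = 0.01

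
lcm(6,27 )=54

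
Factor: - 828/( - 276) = 3^1 = 3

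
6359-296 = 6063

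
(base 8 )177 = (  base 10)127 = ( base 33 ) 3S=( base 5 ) 1002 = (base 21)61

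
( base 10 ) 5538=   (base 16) 15A2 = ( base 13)26a0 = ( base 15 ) 1993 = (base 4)1112202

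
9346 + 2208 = 11554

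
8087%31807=8087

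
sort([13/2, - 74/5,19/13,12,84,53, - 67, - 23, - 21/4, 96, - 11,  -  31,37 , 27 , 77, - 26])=[  -  67 , - 31 , - 26 , - 23,  -  74/5, - 11, - 21/4,19/13 , 13/2, 12 , 27,37,53 , 77,84,96] 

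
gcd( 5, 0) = 5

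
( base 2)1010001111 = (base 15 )2DA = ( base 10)655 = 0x28f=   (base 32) kf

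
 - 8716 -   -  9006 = 290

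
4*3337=13348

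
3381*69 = 233289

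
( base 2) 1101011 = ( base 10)107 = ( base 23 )4f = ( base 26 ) 43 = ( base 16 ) 6b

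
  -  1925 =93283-95208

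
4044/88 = 1011/22=45.95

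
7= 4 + 3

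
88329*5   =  441645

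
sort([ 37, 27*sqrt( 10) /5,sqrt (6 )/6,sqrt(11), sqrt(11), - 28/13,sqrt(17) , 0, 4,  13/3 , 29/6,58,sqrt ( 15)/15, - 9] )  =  [ - 9,- 28/13,0,sqrt( 15 )/15, sqrt(6)/6,sqrt( 11),  sqrt(11 ),4,sqrt( 17),13/3, 29/6,  27 *sqrt(10)/5,37,58]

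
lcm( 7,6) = 42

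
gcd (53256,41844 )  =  3804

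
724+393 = 1117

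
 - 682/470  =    -  2+129/235=-1.45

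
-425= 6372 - 6797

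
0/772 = 0 = 0.00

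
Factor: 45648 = 2^4 * 3^2*317^1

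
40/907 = 40/907 = 0.04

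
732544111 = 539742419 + 192801692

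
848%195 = 68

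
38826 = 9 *4314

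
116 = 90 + 26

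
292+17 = 309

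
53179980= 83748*635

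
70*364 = 25480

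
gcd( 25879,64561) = 7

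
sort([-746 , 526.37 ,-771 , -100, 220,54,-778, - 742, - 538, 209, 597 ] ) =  [-778 ,-771 , - 746, - 742, - 538, - 100, 54, 209, 220,526.37,  597 ] 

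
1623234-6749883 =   -  5126649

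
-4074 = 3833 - 7907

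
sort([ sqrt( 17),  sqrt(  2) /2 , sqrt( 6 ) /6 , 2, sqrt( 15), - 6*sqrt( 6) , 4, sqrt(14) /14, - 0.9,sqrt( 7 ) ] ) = [-6 * sqrt( 6),  -  0.9,  sqrt (14)/14,  sqrt(6)/6 , sqrt( 2 ) /2,2, sqrt( 7), sqrt( 15),4, sqrt(17) ]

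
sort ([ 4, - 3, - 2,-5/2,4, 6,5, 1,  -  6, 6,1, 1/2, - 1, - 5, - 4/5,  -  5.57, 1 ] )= [-6,- 5.57, - 5, - 3, - 5/2, - 2, - 1 , - 4/5,1/2, 1,1, 1, 4,  4,5, 6 , 6 ] 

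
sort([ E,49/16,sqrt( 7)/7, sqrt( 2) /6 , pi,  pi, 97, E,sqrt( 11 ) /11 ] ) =[ sqrt( 2) /6, sqrt(11)/11,sqrt( 7 ) /7,  E , E, 49/16,pi, pi, 97] 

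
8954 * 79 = 707366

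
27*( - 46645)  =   - 1259415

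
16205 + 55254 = 71459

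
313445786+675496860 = 988942646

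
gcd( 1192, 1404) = 4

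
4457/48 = 4457/48 = 92.85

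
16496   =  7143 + 9353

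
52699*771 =40630929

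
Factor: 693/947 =3^2*7^1*11^1*947^( - 1)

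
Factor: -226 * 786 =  - 177636= - 2^2* 3^1*113^1*131^1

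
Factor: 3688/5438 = 1844/2719 = 2^2*461^1 * 2719^(-1) 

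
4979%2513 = 2466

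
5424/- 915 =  - 1808/305=- 5.93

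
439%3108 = 439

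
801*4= 3204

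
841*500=420500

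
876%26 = 18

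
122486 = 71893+50593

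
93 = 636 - 543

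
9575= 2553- - 7022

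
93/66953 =93/66953 = 0.00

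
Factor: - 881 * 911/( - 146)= 2^( - 1 )*73^ ( -1 )*881^1*911^1  =  802591/146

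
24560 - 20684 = 3876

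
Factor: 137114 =2^1 * 179^1* 383^1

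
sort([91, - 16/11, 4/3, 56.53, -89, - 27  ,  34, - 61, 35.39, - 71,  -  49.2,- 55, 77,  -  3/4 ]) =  [ - 89,  -  71, - 61,  -  55, - 49.2, - 27, - 16/11, - 3/4,4/3, 34, 35.39,56.53, 77,91] 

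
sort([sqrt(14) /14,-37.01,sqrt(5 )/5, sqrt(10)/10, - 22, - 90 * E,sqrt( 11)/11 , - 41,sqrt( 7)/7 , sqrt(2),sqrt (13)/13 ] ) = [-90 * E,-41, - 37.01, - 22,sqrt(14 )/14  ,  sqrt( 13)/13,sqrt( 11)/11,sqrt(10 ) /10,sqrt( 7) /7,  sqrt(5 )/5,sqrt(2)]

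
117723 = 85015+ 32708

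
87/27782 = 3/958 = 0.00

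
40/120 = 1/3 =0.33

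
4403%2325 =2078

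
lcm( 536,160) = 10720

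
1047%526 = 521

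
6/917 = 6/917  =  0.01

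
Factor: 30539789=7^2 * 623261^1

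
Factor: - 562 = - 2^1  *  281^1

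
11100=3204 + 7896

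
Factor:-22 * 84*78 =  - 2^4*3^2*7^1 * 11^1*13^1 = - 144144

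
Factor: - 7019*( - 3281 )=17^1*193^1*7019^1=23029339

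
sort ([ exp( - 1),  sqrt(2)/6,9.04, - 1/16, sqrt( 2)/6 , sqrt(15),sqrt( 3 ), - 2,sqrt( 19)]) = [-2, - 1/16,sqrt(2)/6,sqrt( 2)/6,exp( - 1 ),sqrt( 3), sqrt(15),sqrt( 19) , 9.04]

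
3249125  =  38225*85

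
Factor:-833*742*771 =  - 476544306 = - 2^1*3^1*7^3 *17^1 * 53^1 * 257^1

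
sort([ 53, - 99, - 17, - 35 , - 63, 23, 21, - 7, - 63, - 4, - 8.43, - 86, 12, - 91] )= [ - 99, - 91, - 86, - 63, - 63, - 35, - 17,  -  8.43, -7, - 4, 12,21, 23, 53]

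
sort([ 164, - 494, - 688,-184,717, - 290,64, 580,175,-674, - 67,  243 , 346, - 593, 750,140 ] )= [- 688, - 674, - 593, - 494,  -  290, - 184 , - 67,64,140,164,  175, 243,346,580,717,750]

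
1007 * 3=3021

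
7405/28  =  7405/28  =  264.46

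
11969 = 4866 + 7103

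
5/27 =5/27 = 0.19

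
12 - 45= - 33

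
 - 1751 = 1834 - 3585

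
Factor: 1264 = 2^4*79^1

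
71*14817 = 1052007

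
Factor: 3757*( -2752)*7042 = - 72809097088 =- 2^7*7^1*13^1*17^2*43^1*503^1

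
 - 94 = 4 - 98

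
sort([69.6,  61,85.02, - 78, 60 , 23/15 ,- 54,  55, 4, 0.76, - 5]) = [ - 78, - 54, - 5 , 0.76,23/15,4 , 55 , 60, 61, 69.6, 85.02]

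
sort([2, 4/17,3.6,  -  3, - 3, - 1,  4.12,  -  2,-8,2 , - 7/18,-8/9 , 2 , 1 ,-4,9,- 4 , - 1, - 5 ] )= [ - 8,-5, - 4,  -  4, - 3,- 3 , - 2, - 1 , - 1,-8/9, - 7/18,4/17,1,2 , 2,  2,3.6,  4.12, 9] 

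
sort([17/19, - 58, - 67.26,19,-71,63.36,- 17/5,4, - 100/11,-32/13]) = [ - 71,-67.26,-58, - 100/11, - 17/5, - 32/13, 17/19,4,19,63.36 ]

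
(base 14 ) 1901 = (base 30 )509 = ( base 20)b59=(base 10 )4509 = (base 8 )10635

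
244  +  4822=5066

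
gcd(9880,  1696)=8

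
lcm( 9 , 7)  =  63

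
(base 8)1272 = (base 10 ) 698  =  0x2ba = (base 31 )mg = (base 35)JX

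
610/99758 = 305/49879 = 0.01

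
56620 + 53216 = 109836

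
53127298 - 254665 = 52872633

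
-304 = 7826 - 8130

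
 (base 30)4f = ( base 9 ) 160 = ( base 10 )135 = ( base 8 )207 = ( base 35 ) 3u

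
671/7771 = 671/7771 = 0.09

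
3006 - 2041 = 965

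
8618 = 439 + 8179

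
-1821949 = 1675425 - 3497374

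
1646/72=823/36= 22.86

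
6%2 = 0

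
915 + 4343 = 5258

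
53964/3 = 17988 =17988.00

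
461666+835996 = 1297662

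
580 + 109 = 689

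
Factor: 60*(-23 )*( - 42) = 2^3* 3^2*5^1*7^1*23^1 = 57960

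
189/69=63/23 = 2.74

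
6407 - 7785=-1378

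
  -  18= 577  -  595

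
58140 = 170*342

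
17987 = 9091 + 8896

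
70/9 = 7 + 7/9=7.78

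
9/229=9/229 = 0.04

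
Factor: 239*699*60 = 2^2*3^2* 5^1*233^1*239^1 = 10023660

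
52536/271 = 193+233/271 = 193.86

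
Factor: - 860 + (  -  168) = -1028= - 2^2 * 257^1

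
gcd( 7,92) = 1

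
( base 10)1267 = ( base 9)1657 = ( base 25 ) 20h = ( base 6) 5511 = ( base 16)4f3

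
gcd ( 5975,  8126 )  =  239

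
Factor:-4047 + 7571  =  3524= 2^2*881^1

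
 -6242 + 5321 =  - 921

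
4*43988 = 175952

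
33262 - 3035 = 30227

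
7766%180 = 26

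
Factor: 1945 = 5^1*389^1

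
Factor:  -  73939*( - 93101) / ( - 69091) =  - 11^( - 2)*157^1*571^( - 1)*593^1*73939^1 = -  6883794839/69091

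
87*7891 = 686517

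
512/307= 1  +  205/307 =1.67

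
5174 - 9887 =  - 4713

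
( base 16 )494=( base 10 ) 1172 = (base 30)192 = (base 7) 3263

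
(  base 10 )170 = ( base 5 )1140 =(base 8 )252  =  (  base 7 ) 332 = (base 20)8a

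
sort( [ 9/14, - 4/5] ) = [  -  4/5, 9/14]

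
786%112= 2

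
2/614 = 1/307 = 0.00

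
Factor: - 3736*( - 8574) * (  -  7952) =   -  2^8*3^1*7^1*71^1 * 467^1*1429^1 = - 254722153728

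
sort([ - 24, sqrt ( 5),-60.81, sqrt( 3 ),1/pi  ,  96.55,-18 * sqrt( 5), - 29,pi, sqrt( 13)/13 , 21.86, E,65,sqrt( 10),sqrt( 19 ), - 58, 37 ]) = [ - 60.81,  -  58 , - 18*sqrt (5), - 29, - 24, sqrt( 13) /13 , 1/pi, sqrt( 3),sqrt( 5)  ,  E,pi,sqrt ( 10 ),sqrt ( 19),21.86,37, 65, 96.55 ]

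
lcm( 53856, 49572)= 4362336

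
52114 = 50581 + 1533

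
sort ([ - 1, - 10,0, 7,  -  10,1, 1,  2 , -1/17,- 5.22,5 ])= [ - 10 , - 10 , - 5.22,  -  1 , -1/17,  0 , 1 , 1, 2,5, 7 ]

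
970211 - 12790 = 957421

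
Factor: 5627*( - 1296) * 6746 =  - 49195825632 = -  2^5*3^4*17^1*331^1*3373^1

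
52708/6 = 26354/3=8784.67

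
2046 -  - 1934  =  3980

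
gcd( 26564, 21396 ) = 4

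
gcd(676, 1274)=26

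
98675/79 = 98675/79 = 1249.05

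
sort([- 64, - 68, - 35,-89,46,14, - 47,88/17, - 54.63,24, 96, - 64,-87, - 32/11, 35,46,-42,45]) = [ - 89,-87, - 68,-64 , - 64,-54.63,-47,-42, - 35, - 32/11,88/17,14,24, 35,45, 46,46,96 ]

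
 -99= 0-99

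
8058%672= 666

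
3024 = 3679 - 655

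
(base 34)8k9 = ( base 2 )10011011010001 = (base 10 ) 9937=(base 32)9mh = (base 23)II1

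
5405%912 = 845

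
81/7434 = 9/826  =  0.01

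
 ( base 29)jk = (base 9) 704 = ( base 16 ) 23b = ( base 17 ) 1ga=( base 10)571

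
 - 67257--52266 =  - 14991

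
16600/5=3320 = 3320.00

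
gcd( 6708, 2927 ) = 1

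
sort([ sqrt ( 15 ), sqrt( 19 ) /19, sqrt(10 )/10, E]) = [sqrt ( 19)/19, sqrt ( 10 ) /10,  E, sqrt(15) ]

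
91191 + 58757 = 149948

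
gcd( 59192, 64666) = 14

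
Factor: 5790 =2^1*3^1*5^1*193^1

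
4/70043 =4/70043 =0.00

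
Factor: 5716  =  2^2*1429^1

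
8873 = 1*8873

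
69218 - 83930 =- 14712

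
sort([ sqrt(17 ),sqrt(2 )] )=[ sqrt( 2 ),sqrt( 17)] 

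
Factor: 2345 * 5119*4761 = 3^2*5^1*7^1*23^2*67^1*5119^1 = 57151305855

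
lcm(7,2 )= 14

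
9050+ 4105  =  13155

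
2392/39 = 61 + 1/3 = 61.33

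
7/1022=1/146 = 0.01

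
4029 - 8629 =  - 4600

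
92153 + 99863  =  192016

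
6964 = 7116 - 152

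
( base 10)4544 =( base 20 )B74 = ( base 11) 3461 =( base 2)1000111000000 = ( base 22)98C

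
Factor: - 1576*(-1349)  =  2126024 = 2^3*19^1*71^1*197^1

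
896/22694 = 64/1621 = 0.04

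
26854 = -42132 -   -  68986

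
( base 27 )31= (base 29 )2o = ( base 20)42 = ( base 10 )82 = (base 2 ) 1010010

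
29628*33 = 977724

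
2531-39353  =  -36822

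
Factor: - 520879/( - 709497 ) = 3^( - 2 )*31^( - 1)*61^1*2543^( - 1)*8539^1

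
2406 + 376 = 2782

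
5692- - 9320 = 15012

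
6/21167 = 6/21167=   0.00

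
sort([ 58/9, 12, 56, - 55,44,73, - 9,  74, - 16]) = [ - 55, -16, - 9,58/9 , 12 , 44,  56,  73, 74]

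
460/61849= 460/61849 = 0.01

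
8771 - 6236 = 2535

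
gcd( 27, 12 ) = 3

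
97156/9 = 10795 + 1/9 = 10795.11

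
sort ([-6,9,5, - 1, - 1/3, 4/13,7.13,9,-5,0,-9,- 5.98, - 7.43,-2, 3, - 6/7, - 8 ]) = [ - 9,-8, - 7.43,-6, - 5.98, - 5,-2  , - 1, - 6/7,-1/3,0 , 4/13 , 3,5,7.13,9,9 ]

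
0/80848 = 0 =0.00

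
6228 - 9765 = -3537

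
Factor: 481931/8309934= 2^( - 1)*3^(-2) * 67^1*509^( - 1 )*907^(  -  1 )*7193^1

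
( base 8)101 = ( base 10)65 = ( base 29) 27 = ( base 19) 38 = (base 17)3e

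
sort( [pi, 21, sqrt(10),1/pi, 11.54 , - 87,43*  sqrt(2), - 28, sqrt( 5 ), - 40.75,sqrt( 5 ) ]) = [ - 87 , - 40.75,-28, 1/pi, sqrt(5 ),sqrt( 5 ), pi, sqrt (10 ),  11.54, 21, 43*sqrt( 2 )]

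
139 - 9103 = -8964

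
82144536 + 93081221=175225757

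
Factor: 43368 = 2^3*3^1 * 13^1*139^1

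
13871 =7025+6846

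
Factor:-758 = -2^1 * 379^1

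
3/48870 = 1/16290 = 0.00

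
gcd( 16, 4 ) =4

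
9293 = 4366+4927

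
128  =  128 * 1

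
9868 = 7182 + 2686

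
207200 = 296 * 700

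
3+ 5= 8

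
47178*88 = 4151664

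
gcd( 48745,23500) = 5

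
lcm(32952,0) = 0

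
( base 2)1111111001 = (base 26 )1D3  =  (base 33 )UR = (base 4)33321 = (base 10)1017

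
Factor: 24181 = 24181^1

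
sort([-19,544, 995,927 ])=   [ - 19,544,927,995] 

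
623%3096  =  623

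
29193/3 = 9731 = 9731.00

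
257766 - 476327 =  - 218561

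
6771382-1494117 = 5277265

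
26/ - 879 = - 1 + 853/879=   - 0.03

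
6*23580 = 141480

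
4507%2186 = 135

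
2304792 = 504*4573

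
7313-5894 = 1419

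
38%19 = 0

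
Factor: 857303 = 269^1*3187^1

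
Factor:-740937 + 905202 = 3^1*5^1*47^1*233^1 = 164265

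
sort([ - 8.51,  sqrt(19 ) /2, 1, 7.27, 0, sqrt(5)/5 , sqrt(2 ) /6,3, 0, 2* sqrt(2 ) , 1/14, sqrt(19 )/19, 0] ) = [ - 8.51 , 0, 0, 0, 1/14,sqrt(19 ) /19, sqrt( 2 )/6,sqrt(5)/5,1,sqrt( 19) /2, 2*sqrt(2), 3, 7.27] 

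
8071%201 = 31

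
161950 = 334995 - 173045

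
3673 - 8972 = -5299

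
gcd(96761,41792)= 1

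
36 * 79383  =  2857788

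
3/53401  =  3/53401  =  0.00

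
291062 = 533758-242696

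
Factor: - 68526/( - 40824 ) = 47/28 = 2^( - 2)  *7^( - 1)*47^1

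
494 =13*38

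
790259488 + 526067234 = 1316326722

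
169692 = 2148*79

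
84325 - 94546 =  - 10221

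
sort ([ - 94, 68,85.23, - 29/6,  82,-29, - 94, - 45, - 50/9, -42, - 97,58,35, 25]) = [ - 97, - 94, - 94, - 45,  -  42,- 29,-50/9, - 29/6,25,35,58,  68,  82,85.23]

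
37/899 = 37/899 = 0.04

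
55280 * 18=995040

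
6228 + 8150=14378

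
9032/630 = 4516/315 = 14.34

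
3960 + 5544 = 9504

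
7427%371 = 7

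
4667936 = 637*7328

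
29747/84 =29747/84 = 354.13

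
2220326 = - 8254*( - 269) 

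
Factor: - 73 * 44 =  - 2^2*11^1*73^1 = -3212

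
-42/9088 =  - 21/4544 = -0.00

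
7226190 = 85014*85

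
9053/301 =9053/301 = 30.08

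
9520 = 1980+7540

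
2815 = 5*563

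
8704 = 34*256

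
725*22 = 15950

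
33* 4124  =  136092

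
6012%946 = 336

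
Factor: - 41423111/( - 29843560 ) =2^( - 3 )*5^( - 1 )*311^( - 1)*409^1*2399^( - 1 ) * 101279^1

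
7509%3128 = 1253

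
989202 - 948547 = 40655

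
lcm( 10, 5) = 10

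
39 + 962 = 1001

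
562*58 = 32596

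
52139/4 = 13034 + 3/4=13034.75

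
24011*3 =72033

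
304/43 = 7 + 3/43 = 7.07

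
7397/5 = 7397/5 = 1479.40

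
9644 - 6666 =2978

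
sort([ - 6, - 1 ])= [ - 6 , - 1 ] 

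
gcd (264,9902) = 2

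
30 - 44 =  - 14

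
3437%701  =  633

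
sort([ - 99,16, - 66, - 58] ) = [ - 99, - 66, - 58, 16 ]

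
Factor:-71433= - 3^2*7937^1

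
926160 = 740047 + 186113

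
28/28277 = 28/28277=0.00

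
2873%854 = 311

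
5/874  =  5/874 = 0.01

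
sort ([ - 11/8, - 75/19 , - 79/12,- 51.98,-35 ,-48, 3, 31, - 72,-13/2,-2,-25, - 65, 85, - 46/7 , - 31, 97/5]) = [-72,  -  65,-51.98, - 48, - 35,-31,-25,  -  79/12, - 46/7,  -  13/2,-75/19, - 2, - 11/8, 3, 97/5, 31, 85 ]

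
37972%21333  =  16639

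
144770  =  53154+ 91616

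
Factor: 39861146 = 2^1*13^1*419^1*3659^1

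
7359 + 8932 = 16291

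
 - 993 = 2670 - 3663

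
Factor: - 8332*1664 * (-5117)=2^9*7^1* 13^1*17^1* 43^1*2083^1 = 70944380416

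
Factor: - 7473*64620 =-482905260 = - 2^2*3^3*5^1 * 47^1*53^1*359^1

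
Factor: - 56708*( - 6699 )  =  2^2 * 3^1*7^1*11^1*29^1*14177^1 = 379886892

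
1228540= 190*6466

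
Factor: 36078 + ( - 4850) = 31228 = 2^2*37^1*211^1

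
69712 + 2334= 72046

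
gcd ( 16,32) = 16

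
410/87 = 4+ 62/87 = 4.71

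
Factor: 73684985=5^1*11^1*23^1 * 31^1*1879^1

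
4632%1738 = 1156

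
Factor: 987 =3^1*7^1*47^1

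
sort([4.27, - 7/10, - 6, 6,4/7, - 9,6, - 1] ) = [ -9, - 6, - 1,  -  7/10, 4/7,4.27, 6 , 6]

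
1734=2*867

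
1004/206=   502/103 = 4.87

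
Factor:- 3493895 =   -  5^1*698779^1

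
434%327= 107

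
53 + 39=92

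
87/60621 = 29/20207 = 0.00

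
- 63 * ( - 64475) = 4061925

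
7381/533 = 7381/533  =  13.85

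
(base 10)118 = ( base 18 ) 6a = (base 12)9a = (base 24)4M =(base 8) 166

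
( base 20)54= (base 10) 104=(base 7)206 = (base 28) 3k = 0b1101000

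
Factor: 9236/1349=2^2*19^ ( - 1)*71^ ( - 1)*2309^1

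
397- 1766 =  - 1369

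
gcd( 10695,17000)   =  5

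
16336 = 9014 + 7322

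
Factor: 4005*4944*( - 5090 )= -100785664800 = - 2^5 * 3^3 * 5^2*89^1*103^1 * 509^1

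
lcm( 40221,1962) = 80442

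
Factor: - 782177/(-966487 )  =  11^1 * 31^( - 1)*211^1 *337^1*31177^ (- 1 )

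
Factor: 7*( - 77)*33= - 17787 =-  3^1*7^2*11^2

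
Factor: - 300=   -  2^2*3^1*5^2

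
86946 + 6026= 92972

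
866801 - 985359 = -118558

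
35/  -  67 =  - 1+32/67 = - 0.52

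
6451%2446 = 1559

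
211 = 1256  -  1045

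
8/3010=4/1505 = 0.00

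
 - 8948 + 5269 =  - 3679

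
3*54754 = 164262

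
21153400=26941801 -5788401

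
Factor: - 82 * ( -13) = 2^1*13^1*41^1 = 1066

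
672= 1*672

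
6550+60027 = 66577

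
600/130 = 4 + 8/13 = 4.62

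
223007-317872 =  - 94865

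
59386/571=59386/571 = 104.00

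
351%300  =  51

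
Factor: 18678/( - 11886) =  - 11/7 = - 7^( - 1)*11^1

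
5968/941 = 6  +  322/941 = 6.34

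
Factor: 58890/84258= 65/93 = 3^( - 1 )*5^1*13^1*31^( - 1)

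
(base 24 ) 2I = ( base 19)39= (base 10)66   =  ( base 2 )1000010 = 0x42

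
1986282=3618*549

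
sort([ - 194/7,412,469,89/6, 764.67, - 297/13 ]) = [ - 194/7, - 297/13,89/6, 412,469,764.67 ]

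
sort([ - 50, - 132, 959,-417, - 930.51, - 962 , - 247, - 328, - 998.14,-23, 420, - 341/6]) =[ - 998.14, - 962, - 930.51, - 417,  -  328, - 247, - 132, - 341/6, - 50, - 23, 420,  959]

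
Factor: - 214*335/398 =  - 35845/199 = - 5^1* 67^1*107^1 * 199^ ( -1)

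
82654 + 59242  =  141896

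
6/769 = 6/769 = 0.01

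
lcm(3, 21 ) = 21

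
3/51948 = 1/17316 =0.00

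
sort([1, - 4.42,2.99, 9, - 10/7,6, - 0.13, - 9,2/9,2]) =[-9, - 4.42, - 10/7, - 0.13,2/9,  1,  2,2.99,6,9 ]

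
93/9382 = 93/9382 = 0.01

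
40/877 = 40/877   =  0.05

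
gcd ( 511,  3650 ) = 73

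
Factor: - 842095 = - 5^1*17^1*9907^1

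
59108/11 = 5373+ 5/11=5373.45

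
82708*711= 58805388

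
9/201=3/67 = 0.04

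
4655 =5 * 931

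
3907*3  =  11721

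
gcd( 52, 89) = 1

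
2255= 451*5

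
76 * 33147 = 2519172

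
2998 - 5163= - 2165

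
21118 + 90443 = 111561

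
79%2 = 1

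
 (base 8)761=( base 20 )14h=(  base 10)497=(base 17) 1c4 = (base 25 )jm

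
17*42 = 714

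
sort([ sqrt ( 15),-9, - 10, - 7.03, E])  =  [ - 10, - 9, - 7.03, E,sqrt( 15) ]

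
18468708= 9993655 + 8475053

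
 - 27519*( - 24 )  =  660456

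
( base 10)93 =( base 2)1011101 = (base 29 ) 36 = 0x5d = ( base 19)4h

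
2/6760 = 1/3380 = 0.00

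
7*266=1862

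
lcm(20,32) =160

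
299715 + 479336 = 779051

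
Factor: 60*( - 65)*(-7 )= 27300=2^2*3^1*5^2*7^1*13^1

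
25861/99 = 261 + 2/9 = 261.22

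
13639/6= 13639/6 =2273.17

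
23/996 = 23/996= 0.02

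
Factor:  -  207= - 3^2* 23^1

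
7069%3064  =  941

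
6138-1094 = 5044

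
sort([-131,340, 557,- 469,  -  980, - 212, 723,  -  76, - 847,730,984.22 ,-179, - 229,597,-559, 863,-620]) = [ - 980,-847  , - 620, - 559,- 469, - 229,-212, - 179,  -  131,  -  76, 340,557,597,723,730,863,984.22]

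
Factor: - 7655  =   - 5^1*1531^1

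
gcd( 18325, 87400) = 25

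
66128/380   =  174 + 2/95 = 174.02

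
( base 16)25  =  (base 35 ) 12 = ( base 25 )1c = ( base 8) 45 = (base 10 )37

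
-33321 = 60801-94122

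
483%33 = 21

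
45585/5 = 9117 = 9117.00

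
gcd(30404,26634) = 2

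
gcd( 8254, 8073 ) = 1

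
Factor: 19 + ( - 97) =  - 78 = -  2^1*3^1* 13^1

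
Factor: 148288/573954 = 2^5*3^( - 1) * 7^1 * 17^( - 2 ) = 224/867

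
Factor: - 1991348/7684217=  -  2^2*29^( - 2 )*239^1*2083^1 * 9137^( - 1 ) 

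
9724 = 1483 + 8241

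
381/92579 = 381/92579 = 0.00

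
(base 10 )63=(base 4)333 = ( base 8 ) 77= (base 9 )70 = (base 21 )30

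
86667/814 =86667/814 = 106.47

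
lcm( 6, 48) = 48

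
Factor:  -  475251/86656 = -2^(-7)*3^1* 7^2*53^1 * 61^1*677^( - 1 )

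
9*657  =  5913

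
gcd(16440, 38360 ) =5480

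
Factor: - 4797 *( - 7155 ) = 34322535 = 3^5 * 5^1 *13^1*41^1*53^1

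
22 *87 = 1914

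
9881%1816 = 801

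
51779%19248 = 13283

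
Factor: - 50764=-2^2*7^3*37^1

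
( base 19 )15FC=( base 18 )19BF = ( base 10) 8961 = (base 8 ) 21401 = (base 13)4104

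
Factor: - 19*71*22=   -  29678 = - 2^1*11^1*19^1 *71^1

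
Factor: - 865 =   -  5^1*173^1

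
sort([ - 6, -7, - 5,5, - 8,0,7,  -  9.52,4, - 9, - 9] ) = [  -  9.52, - 9, - 9 , - 8, - 7, - 6,- 5,0, 4,5, 7]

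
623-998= -375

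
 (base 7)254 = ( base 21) 6b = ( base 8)211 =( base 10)137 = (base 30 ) 4H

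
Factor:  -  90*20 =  - 1800 = - 2^3*3^2*5^2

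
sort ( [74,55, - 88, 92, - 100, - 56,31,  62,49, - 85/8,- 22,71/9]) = [ - 100, - 88,  -  56, - 22, - 85/8, 71/9,31,49,55,62,74,92]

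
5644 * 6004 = 33886576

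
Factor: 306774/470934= 299/459 =3^( - 3)*13^1*17^( - 1)*23^1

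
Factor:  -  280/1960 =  - 1/7 = - 7^(  -  1) 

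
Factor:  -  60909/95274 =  - 257/402 = - 2^(  -  1 )*3^ (  -  1 ) * 67^( - 1) * 257^1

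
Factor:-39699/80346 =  - 2^( -1) * 3^1*7^(-1)*11^1*401^1*1913^( - 1 ) = - 13233/26782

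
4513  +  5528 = 10041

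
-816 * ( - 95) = 77520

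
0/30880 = 0 = 0.00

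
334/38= 167/19 = 8.79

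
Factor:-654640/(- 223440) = 3^( - 1 )*19^( - 1 )*167^1  =  167/57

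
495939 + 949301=1445240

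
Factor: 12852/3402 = 2^1*3^( - 2)*17^1=34/9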